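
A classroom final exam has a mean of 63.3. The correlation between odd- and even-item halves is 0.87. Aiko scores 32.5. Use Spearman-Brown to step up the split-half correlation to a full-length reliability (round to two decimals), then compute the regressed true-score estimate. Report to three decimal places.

34.656

Spearman-Brown: ρ = 2r/(1 + r) = 2(0.87)/(1 + 0.87) = 1.740/1.87 = 0.9305 → 0.93
Regress the observed score toward the mean by the unreliability: T̂ = 0.93·32.5 + 0.07·63.3 = 30.225 + 4.431 = 34.6560.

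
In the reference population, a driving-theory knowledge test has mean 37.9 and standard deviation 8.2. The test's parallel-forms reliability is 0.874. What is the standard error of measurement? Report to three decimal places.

SEM = SD · √(1 − ρ) = 8.2 × √0.126 = 8.2 × 0.3550 = 2.9107

2.911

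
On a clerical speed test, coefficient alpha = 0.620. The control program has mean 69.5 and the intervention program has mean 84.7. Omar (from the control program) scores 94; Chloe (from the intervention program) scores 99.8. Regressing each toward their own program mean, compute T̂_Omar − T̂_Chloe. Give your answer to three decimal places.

T̂_Omar = 0.620(94) + 0.380(69.5) = 84.69000
T̂_Chloe = 0.620(99.8) + 0.380(84.7) = 94.06200
Difference = 84.69000 − 94.06200 = -9.37200

-9.372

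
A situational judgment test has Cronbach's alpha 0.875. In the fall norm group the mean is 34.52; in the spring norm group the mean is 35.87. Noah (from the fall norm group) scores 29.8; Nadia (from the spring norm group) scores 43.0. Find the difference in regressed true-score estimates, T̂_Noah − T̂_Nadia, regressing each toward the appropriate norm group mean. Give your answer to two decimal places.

-11.72

T̂_Noah = 0.875(29.8) + 0.125(34.52) = 30.3900
T̂_Nadia = 0.875(43.0) + 0.125(35.87) = 42.1088
Difference = 30.3900 − 42.1088 = -11.7188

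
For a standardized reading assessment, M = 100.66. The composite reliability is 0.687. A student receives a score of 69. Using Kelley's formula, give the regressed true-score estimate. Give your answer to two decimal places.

78.91

T̂ = 0.687(69) + 0.313(100.66) = 47.403 + 31.50658 = 78.910 → 78.91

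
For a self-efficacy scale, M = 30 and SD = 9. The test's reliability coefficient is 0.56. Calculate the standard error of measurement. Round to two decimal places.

5.97

SEM = SD · √(1 − ρ) = 9 × √0.44 = 9 × 0.6633 = 5.970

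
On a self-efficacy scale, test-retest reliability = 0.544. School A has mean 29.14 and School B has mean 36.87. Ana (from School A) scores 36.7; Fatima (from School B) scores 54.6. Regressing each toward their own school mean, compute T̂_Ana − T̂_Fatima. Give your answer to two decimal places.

T̂_Ana = 0.544(36.7) + 0.456(29.14) = 33.2526
T̂_Fatima = 0.544(54.6) + 0.456(36.87) = 46.5151
Difference = 33.2526 − 46.5151 = -13.2625

-13.26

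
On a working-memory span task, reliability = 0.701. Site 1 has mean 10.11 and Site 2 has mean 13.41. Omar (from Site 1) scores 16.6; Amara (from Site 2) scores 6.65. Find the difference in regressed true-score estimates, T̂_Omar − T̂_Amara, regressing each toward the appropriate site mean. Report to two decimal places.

T̂_Omar = 0.701(16.6) + 0.299(10.11) = 14.6595
T̂_Amara = 0.701(6.65) + 0.299(13.41) = 8.6712
Difference = 14.6595 − 8.6712 = 5.9882

5.99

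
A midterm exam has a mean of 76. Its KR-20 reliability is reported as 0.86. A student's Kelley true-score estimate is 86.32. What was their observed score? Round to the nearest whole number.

88

T̂ = ρX + (1 − ρ)μ  ⇒  X = (T̂ − (1 − ρ)μ) / ρ
X = (86.32 − 0.14 × 76) / 0.86 = (86.32 − 10.64) / 0.86 = 75.68 / 0.86 = 88.00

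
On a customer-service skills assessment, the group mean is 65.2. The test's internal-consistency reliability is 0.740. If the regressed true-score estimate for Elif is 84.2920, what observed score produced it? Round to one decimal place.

T̂ = ρX + (1 − ρ)μ  ⇒  X = (T̂ − (1 − ρ)μ) / ρ
X = (84.2920 − 0.260 × 65.2) / 0.740 = (84.2920 − 16.9520) / 0.740 = 67.3400 / 0.740 = 91.000

91.0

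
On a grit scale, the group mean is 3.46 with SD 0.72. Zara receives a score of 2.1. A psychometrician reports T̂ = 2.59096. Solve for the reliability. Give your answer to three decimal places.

T̂ = ρX + (1 − ρ)μ  ⇒  T̂ − μ = ρ(X − μ)
ρ = (T̂ − μ)/(X − μ) = (2.59096 − 3.46) / (2.1 − 3.46) = -0.86904 / -1.36 = 0.63900

0.639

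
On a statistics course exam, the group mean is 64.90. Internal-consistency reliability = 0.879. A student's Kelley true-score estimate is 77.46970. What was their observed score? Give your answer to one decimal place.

T̂ = ρX + (1 − ρ)μ  ⇒  X = (T̂ − (1 − ρ)μ) / ρ
X = (77.46970 − 0.121 × 64.90) / 0.879 = (77.46970 − 7.85290) / 0.879 = 69.61680 / 0.879 = 79.200

79.2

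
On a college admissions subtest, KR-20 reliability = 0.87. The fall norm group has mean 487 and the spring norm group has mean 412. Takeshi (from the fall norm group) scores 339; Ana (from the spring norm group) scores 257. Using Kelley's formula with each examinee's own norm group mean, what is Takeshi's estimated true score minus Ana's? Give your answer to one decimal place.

81.1

T̂_Takeshi = 0.87(339) + 0.13(487) = 358.240
T̂_Ana = 0.87(257) + 0.13(412) = 277.150
Difference = 358.240 − 277.150 = 81.090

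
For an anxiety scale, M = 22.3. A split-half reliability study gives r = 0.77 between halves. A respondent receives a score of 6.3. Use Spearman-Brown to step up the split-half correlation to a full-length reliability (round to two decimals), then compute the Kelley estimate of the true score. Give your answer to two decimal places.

Spearman-Brown: ρ = 2r/(1 + r) = 2(0.77)/(1 + 0.77) = 1.540/1.77 = 0.8701 → 0.87
T̂ = 0.87(6.3) + 0.13(22.3) = 5.481 + 2.899 = 8.380 → 8.38

8.38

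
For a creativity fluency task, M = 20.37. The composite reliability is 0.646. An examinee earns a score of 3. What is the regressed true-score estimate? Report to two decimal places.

T̂ = ρX + (1 − ρ)μ
  = 0.646 × 3 + 0.354 × 20.37
  = 1.938 + 7.21098
  = 9.149
  ≈ 9.15

9.15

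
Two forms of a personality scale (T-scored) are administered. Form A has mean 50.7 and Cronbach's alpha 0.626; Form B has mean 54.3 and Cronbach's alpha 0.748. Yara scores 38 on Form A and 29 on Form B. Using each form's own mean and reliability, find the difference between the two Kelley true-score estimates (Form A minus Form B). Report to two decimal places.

7.37

T̂_A = 0.626(38) + 0.374(50.7) = 42.7498
T̂_B = 0.748(29) + 0.252(54.3) = 35.3756
T̂_A − T̂_B = 7.3742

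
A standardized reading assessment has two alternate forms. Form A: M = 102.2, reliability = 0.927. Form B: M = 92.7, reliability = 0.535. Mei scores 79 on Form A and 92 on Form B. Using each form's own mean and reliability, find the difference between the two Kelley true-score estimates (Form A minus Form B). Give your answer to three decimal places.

-11.632

T̂_A = 0.927(79) + 0.073(102.2) = 80.69360
T̂_B = 0.535(92) + 0.465(92.7) = 92.32550
T̂_A − T̂_B = -11.63190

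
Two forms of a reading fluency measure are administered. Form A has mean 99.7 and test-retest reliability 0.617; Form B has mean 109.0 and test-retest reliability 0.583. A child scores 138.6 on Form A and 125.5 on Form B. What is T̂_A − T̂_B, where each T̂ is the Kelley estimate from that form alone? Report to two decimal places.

5.08

T̂_A = 0.617(138.6) + 0.383(99.7) = 123.7013
T̂_B = 0.583(125.5) + 0.417(109.0) = 118.6195
T̂_A − T̂_B = 5.0818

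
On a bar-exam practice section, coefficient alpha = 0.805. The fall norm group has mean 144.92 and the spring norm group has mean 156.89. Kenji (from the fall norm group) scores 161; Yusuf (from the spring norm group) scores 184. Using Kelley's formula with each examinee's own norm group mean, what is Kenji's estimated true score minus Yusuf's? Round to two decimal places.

-20.85

T̂_Kenji = 0.805(161) + 0.195(144.92) = 157.8644
T̂_Yusuf = 0.805(184) + 0.195(156.89) = 178.7135
Difference = 157.8644 − 178.7135 = -20.8491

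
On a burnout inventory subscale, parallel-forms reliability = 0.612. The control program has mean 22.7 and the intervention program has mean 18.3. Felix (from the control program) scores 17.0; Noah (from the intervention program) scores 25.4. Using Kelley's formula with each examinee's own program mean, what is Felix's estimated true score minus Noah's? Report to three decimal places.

-3.434

T̂_Felix = 0.612(17.0) + 0.388(22.7) = 19.21160
T̂_Noah = 0.612(25.4) + 0.388(18.3) = 22.64520
Difference = 19.21160 − 22.64520 = -3.43360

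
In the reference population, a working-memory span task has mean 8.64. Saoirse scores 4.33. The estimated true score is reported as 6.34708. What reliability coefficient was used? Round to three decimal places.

0.532

T̂ = ρX + (1 − ρ)μ  ⇒  T̂ − μ = ρ(X − μ)
ρ = (T̂ − μ)/(X − μ) = (6.34708 − 8.64) / (4.33 − 8.64) = -2.29292 / -4.31 = 0.53200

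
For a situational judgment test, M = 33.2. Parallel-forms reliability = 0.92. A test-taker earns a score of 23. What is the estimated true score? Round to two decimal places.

Weight the observed score by reliability and the mean by (1 − reliability): T̂ = 0.92·23 + 0.08·33.2 = 21.16 + 2.656 = 23.816.

23.82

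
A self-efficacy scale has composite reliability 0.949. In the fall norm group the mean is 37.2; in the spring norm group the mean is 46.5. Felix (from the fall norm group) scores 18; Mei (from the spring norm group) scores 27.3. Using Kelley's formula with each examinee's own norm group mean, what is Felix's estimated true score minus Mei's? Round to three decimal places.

-9.300

T̂_Felix = 0.949(18) + 0.051(37.2) = 18.97920
T̂_Mei = 0.949(27.3) + 0.051(46.5) = 28.27920
Difference = 18.97920 − 28.27920 = -9.30000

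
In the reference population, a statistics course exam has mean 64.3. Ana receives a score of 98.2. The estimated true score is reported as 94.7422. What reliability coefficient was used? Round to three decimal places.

0.898

T̂ = ρX + (1 − ρ)μ  ⇒  T̂ − μ = ρ(X − μ)
ρ = (T̂ − μ)/(X − μ) = (94.7422 − 64.3) / (98.2 − 64.3) = 30.4422 / 33.9 = 0.89800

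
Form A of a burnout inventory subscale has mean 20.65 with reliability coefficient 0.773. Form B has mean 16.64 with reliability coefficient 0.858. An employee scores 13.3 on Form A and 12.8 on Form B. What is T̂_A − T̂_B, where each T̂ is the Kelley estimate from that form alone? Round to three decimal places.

T̂_A = 0.773(13.3) + 0.227(20.65) = 14.96845
T̂_B = 0.858(12.8) + 0.142(16.64) = 13.34528
T̂_A − T̂_B = 1.62317

1.623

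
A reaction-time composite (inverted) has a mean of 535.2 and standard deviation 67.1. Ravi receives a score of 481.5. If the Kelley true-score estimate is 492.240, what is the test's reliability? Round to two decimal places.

0.80

T̂ = ρX + (1 − ρ)μ  ⇒  T̂ − μ = ρ(X − μ)
ρ = (T̂ − μ)/(X − μ) = (492.240 − 535.2) / (481.5 − 535.2) = -42.960 / -53.7 = 0.8000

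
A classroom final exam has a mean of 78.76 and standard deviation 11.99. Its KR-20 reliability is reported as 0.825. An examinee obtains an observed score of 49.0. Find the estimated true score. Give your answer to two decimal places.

T̂ = 0.825(49.0) + 0.175(78.76) = 40.4250 + 13.78300 = 54.208 → 54.21

54.21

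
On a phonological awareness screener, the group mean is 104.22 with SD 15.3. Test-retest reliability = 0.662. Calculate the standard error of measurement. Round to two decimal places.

SEM = SD · √(1 − ρ) = 15.3 × √0.338 = 15.3 × 0.5814 = 8.895

8.90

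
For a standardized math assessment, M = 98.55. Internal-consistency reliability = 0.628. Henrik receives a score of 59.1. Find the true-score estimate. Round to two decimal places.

73.78

T̂ = 0.628(59.1) + 0.372(98.55) = 37.1148 + 36.66060 = 73.775 → 73.78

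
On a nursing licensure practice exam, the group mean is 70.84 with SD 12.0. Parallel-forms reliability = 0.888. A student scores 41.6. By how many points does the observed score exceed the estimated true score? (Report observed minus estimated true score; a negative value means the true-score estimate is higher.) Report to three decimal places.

-3.275

T̂ = 0.888(41.6) + 0.112(70.84) = 36.9408 + 7.93408 = 44.87488 → 44.8749
X − T̂ = 41.6 − 44.8749 = -3.2749 → -3.275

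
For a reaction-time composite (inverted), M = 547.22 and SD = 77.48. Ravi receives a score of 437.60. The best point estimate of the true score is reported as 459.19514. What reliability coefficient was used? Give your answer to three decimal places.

0.803

T̂ = ρX + (1 − ρ)μ  ⇒  T̂ − μ = ρ(X − μ)
ρ = (T̂ − μ)/(X − μ) = (459.19514 − 547.22) / (437.60 − 547.22) = -88.02486 / -109.62 = 0.80300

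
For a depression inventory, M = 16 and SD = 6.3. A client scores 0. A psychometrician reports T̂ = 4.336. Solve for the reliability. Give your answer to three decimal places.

0.729

T̂ = ρX + (1 − ρ)μ  ⇒  T̂ − μ = ρ(X − μ)
ρ = (T̂ − μ)/(X − μ) = (4.336 − 16) / (0 − 16) = -11.664 / -16.0 = 0.72900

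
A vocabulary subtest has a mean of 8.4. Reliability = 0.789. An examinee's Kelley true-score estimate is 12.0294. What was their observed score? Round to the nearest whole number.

13

T̂ = ρX + (1 − ρ)μ  ⇒  X = (T̂ − (1 − ρ)μ) / ρ
X = (12.0294 − 0.211 × 8.4) / 0.789 = (12.0294 − 1.7724) / 0.789 = 10.2570 / 0.789 = 13.00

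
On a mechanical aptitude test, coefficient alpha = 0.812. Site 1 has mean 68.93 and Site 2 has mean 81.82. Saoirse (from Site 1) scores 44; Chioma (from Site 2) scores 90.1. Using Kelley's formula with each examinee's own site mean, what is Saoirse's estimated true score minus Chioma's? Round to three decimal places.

-39.857

T̂_Saoirse = 0.812(44) + 0.188(68.93) = 48.68684
T̂_Chioma = 0.812(90.1) + 0.188(81.82) = 88.54336
Difference = 48.68684 − 88.54336 = -39.85652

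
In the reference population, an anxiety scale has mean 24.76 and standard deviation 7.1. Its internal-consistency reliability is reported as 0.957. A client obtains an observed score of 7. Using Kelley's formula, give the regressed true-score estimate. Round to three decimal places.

T̂ = ρX + (1 − ρ)μ
  = 0.957 × 7 + 0.043 × 24.76
  = 6.699 + 1.06468
  = 7.7637
  ≈ 7.764

7.764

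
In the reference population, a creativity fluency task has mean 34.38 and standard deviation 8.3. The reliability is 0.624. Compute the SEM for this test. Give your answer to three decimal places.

5.089

SEM = SD · √(1 − ρ) = 8.3 × √0.376 = 8.3 × 0.6132 = 5.0895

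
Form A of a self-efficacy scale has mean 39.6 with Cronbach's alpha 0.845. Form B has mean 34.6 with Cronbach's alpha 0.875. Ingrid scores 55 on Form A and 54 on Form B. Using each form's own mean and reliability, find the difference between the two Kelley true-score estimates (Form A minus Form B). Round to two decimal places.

1.04

T̂_A = 0.845(55) + 0.155(39.6) = 52.6130
T̂_B = 0.875(54) + 0.125(34.6) = 51.5750
T̂_A − T̂_B = 1.0380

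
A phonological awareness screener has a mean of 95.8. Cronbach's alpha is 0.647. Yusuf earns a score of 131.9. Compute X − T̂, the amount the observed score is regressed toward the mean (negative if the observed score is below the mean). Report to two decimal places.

12.74

T̂ = 0.647(131.9) + 0.353(95.8) = 85.3393 + 33.8174 = 119.1567 → 119.157
X − T̂ = 131.9 − 119.157 = 12.743 → 12.74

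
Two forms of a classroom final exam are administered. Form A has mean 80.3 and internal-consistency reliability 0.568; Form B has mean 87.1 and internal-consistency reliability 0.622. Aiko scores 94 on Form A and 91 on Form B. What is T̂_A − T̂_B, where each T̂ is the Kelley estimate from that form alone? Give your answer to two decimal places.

-1.44

T̂_A = 0.568(94) + 0.432(80.3) = 88.0816
T̂_B = 0.622(91) + 0.378(87.1) = 89.5258
T̂_A − T̂_B = -1.4442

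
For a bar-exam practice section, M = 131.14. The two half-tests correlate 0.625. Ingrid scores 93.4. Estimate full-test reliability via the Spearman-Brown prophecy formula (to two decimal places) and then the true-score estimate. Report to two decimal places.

Spearman-Brown: ρ = 2r/(1 + r) = 2(0.625)/(1 + 0.625) = 1.2500/1.625 = 0.7692 → 0.77
T̂ = 0.77(93.4) + 0.23(131.14) = 71.918 + 30.1622 = 102.080 → 102.08

102.08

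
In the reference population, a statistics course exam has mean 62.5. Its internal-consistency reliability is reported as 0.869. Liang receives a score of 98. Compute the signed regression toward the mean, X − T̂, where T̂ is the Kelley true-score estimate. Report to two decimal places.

T̂ = 0.869(98) + 0.131(62.5) = 85.162 + 8.1875 = 93.3495 → 93.350
X − T̂ = 98 − 93.350 = 4.650 → 4.65

4.65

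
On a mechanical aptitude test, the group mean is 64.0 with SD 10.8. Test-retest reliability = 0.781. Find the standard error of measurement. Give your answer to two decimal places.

5.05

SEM = SD · √(1 − ρ) = 10.8 × √0.219 = 10.8 × 0.4680 = 5.054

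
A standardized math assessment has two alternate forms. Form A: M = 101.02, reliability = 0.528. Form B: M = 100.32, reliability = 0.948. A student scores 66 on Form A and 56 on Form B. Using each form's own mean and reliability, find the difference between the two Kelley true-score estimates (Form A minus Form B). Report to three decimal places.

T̂_A = 0.528(66) + 0.472(101.02) = 82.52944
T̂_B = 0.948(56) + 0.052(100.32) = 58.30464
T̂_A − T̂_B = 24.22480

24.225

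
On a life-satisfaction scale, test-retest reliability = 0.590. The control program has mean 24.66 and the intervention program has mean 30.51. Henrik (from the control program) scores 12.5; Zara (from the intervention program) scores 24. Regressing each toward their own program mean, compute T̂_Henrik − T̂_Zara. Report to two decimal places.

T̂_Henrik = 0.590(12.5) + 0.410(24.66) = 17.4856
T̂_Zara = 0.590(24) + 0.410(30.51) = 26.6691
Difference = 17.4856 − 26.6691 = -9.1835

-9.18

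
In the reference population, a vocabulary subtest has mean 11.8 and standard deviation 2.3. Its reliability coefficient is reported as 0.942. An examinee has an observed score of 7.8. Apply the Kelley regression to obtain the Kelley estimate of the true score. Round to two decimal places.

T̂ = ρX + (1 − ρ)μ
  = 0.942 × 7.8 + 0.058 × 11.8
  = 7.3476 + 0.6844
  = 8.032
  ≈ 8.03

8.03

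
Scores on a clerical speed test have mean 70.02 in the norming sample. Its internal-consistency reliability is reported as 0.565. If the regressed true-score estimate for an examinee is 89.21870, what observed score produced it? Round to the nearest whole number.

104

T̂ = ρX + (1 − ρ)μ  ⇒  X = (T̂ − (1 − ρ)μ) / ρ
X = (89.21870 − 0.435 × 70.02) / 0.565 = (89.21870 − 30.45870) / 0.565 = 58.76000 / 0.565 = 104.00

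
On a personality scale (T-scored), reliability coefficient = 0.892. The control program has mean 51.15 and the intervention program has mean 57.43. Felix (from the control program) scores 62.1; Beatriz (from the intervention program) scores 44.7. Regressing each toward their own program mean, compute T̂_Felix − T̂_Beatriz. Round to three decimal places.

14.843

T̂_Felix = 0.892(62.1) + 0.108(51.15) = 60.91740
T̂_Beatriz = 0.892(44.7) + 0.108(57.43) = 46.07484
Difference = 60.91740 − 46.07484 = 14.84256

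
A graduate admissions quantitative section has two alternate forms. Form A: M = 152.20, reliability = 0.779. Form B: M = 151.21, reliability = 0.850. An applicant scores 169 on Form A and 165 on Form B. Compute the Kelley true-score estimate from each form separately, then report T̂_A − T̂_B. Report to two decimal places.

2.36

T̂_A = 0.779(169) + 0.221(152.20) = 165.2872
T̂_B = 0.850(165) + 0.150(151.21) = 162.9315
T̂_A − T̂_B = 2.3557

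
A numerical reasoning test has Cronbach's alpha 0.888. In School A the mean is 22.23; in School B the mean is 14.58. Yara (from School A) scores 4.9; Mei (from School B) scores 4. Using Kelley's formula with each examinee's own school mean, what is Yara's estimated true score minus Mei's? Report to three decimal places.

1.656

T̂_Yara = 0.888(4.9) + 0.112(22.23) = 6.84096
T̂_Mei = 0.888(4) + 0.112(14.58) = 5.18496
Difference = 6.84096 − 5.18496 = 1.65600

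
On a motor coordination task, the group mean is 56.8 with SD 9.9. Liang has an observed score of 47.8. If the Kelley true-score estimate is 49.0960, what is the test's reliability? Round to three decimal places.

T̂ = ρX + (1 − ρ)μ  ⇒  T̂ − μ = ρ(X − μ)
ρ = (T̂ − μ)/(X − μ) = (49.0960 − 56.8) / (47.8 − 56.8) = -7.7040 / -9.0 = 0.85600

0.856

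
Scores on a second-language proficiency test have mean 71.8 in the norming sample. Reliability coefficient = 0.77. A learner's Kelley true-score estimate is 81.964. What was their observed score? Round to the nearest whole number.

85

T̂ = ρX + (1 − ρ)μ  ⇒  X = (T̂ − (1 − ρ)μ) / ρ
X = (81.964 − 0.23 × 71.8) / 0.77 = (81.964 − 16.514) / 0.77 = 65.450 / 0.77 = 85.00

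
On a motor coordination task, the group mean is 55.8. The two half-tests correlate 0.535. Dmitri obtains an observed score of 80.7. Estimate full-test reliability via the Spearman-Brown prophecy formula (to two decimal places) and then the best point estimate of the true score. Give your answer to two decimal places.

Spearman-Brown: ρ = 2r/(1 + r) = 2(0.535)/(1 + 0.535) = 1.0700/1.535 = 0.6971 → 0.70
T̂ = 0.70(80.7) + 0.30(55.8) = 56.490 + 16.740 = 73.230 → 73.23

73.23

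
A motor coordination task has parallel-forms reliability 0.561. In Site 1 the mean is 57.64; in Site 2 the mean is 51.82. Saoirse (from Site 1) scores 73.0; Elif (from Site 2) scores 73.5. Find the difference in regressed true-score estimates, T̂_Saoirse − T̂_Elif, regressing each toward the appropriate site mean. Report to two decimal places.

2.27

T̂_Saoirse = 0.561(73.0) + 0.439(57.64) = 66.2570
T̂_Elif = 0.561(73.5) + 0.439(51.82) = 63.9825
Difference = 66.2570 − 63.9825 = 2.2745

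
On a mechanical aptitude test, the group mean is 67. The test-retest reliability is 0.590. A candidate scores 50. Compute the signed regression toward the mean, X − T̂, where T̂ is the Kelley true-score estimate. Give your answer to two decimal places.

-6.97

Kelley's formula gives T̂ = 0.590·50 + 0.410·67 = 29.500 + 27.470 = 56.9700.
X − T̂ = 50 − 56.970 = -6.970 → -6.97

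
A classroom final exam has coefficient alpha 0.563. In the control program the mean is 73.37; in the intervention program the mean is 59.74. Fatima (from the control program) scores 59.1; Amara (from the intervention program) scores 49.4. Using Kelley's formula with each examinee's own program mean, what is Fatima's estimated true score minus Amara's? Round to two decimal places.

11.42

T̂_Fatima = 0.563(59.1) + 0.437(73.37) = 65.3360
T̂_Amara = 0.563(49.4) + 0.437(59.74) = 53.9186
Difference = 65.3360 − 53.9186 = 11.4174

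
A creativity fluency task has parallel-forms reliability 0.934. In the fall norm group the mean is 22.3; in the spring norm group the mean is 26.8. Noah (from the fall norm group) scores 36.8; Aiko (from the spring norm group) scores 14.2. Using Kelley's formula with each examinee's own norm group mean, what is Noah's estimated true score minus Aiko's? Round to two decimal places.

T̂_Noah = 0.934(36.8) + 0.066(22.3) = 35.8430
T̂_Aiko = 0.934(14.2) + 0.066(26.8) = 15.0316
Difference = 35.8430 − 15.0316 = 20.8114

20.81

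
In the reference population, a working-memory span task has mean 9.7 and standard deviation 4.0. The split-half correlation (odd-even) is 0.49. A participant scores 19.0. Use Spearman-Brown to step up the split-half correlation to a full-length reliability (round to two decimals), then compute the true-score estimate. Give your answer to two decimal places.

15.84

Spearman-Brown: ρ = 2r/(1 + r) = 2(0.49)/(1 + 0.49) = 0.980/1.49 = 0.6577 → 0.66
T̂ = 0.66(19.0) + 0.34(9.7) = 12.540 + 3.298 = 15.838 → 15.84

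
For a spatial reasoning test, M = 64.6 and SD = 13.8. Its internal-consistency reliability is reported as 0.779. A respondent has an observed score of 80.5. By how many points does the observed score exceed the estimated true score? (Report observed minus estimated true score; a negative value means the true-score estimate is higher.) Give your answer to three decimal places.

3.514

T̂ = ρX + (1 − ρ)μ
  = 0.779 × 80.5 + 0.221 × 64.6
  = 62.7095 + 14.2766
  = 76.98610
  ≈ 76.9861
X − T̂ = 80.5 − 76.9861 = 3.5139 → 3.514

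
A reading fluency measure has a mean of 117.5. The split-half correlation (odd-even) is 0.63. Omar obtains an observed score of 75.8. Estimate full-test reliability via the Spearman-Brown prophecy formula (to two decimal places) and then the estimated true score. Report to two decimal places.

85.39

Spearman-Brown: ρ = 2r/(1 + r) = 2(0.63)/(1 + 0.63) = 1.260/1.63 = 0.7730 → 0.77
Kelley's formula gives T̂ = 0.77·75.8 + 0.23·117.5 = 58.366 + 27.025 = 85.391.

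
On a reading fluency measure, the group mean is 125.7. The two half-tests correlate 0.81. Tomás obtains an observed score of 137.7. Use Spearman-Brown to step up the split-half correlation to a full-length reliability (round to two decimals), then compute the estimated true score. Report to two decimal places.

136.50

Spearman-Brown: ρ = 2r/(1 + r) = 2(0.81)/(1 + 0.81) = 1.620/1.81 = 0.8950 → 0.90
T̂ = 0.90(137.7) + 0.10(125.7) = 123.930 + 12.570 = 136.500 → 136.50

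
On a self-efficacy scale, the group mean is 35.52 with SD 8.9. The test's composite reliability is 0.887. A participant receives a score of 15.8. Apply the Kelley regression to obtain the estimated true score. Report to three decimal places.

18.028

Kelley's formula gives T̂ = 0.887·15.8 + 0.113·35.52 = 14.0146 + 4.01376 = 18.0284.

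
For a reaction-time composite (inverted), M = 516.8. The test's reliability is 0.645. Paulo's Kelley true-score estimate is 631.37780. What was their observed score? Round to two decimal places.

694.44

T̂ = ρX + (1 − ρ)μ  ⇒  X = (T̂ − (1 − ρ)μ) / ρ
X = (631.37780 − 0.355 × 516.8) / 0.645 = (631.37780 − 183.4640) / 0.645 = 447.91380 / 0.645 = 694.4400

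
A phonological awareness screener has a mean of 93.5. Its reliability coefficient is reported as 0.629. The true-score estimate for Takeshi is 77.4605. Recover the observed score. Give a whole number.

68

T̂ = ρX + (1 − ρ)μ  ⇒  X = (T̂ − (1 − ρ)μ) / ρ
X = (77.4605 − 0.371 × 93.5) / 0.629 = (77.4605 − 34.6885) / 0.629 = 42.7720 / 0.629 = 68.00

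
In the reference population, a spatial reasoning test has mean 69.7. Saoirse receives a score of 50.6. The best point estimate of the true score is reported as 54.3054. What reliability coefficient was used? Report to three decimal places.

0.806

T̂ = ρX + (1 − ρ)μ  ⇒  T̂ − μ = ρ(X − μ)
ρ = (T̂ − μ)/(X − μ) = (54.3054 − 69.7) / (50.6 − 69.7) = -15.3946 / -19.1 = 0.80600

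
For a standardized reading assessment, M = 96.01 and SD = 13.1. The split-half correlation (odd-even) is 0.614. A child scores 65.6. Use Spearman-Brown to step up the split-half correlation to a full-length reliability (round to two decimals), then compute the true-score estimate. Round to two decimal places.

Spearman-Brown: ρ = 2r/(1 + r) = 2(0.614)/(1 + 0.614) = 1.2280/1.614 = 0.7608 → 0.76
T̂ = ρX + (1 − ρ)μ
  = 0.76 × 65.6 + 0.24 × 96.01
  = 49.856 + 23.0424
  = 72.898
  ≈ 72.90

72.90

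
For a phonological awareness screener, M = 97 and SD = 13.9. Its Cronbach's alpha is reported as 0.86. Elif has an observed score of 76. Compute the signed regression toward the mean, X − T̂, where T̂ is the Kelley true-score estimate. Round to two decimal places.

-2.94

T̂ = ρX + (1 − ρ)μ
  = 0.86 × 76 + 0.14 × 97
  = 65.36 + 13.58
  = 78.9400
  ≈ 78.940
X − T̂ = 76 − 78.940 = -2.940 → -2.94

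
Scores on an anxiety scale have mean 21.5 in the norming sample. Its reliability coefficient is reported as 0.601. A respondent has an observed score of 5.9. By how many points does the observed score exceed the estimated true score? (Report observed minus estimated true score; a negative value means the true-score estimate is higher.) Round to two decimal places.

-6.22

T̂ = ρX + (1 − ρ)μ
  = 0.601 × 5.9 + 0.399 × 21.5
  = 3.5459 + 8.5785
  = 12.1244
  ≈ 12.124
X − T̂ = 5.9 − 12.124 = -6.224 → -6.22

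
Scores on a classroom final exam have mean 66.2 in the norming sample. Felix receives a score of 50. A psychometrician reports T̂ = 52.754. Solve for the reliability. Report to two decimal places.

T̂ = ρX + (1 − ρ)μ  ⇒  T̂ − μ = ρ(X − μ)
ρ = (T̂ − μ)/(X − μ) = (52.754 − 66.2) / (50 − 66.2) = -13.446 / -16.2 = 0.8300

0.83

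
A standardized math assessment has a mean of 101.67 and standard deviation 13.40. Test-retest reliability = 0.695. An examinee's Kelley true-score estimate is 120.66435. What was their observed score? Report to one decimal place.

T̂ = ρX + (1 − ρ)μ  ⇒  X = (T̂ − (1 − ρ)μ) / ρ
X = (120.66435 − 0.305 × 101.67) / 0.695 = (120.66435 − 31.00935) / 0.695 = 89.65500 / 0.695 = 129.000

129.0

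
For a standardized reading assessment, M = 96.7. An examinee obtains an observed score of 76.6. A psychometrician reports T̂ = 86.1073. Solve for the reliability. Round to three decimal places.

T̂ = ρX + (1 − ρ)μ  ⇒  T̂ − μ = ρ(X − μ)
ρ = (T̂ − μ)/(X − μ) = (86.1073 − 96.7) / (76.6 − 96.7) = -10.5927 / -20.1 = 0.52700

0.527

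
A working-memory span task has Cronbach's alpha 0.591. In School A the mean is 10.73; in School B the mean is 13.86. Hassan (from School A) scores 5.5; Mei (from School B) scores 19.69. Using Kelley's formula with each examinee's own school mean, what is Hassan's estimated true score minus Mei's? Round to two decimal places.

-9.67

T̂_Hassan = 0.591(5.5) + 0.409(10.73) = 7.6391
T̂_Mei = 0.591(19.69) + 0.409(13.86) = 17.3055
Difference = 7.6391 − 17.3055 = -9.6665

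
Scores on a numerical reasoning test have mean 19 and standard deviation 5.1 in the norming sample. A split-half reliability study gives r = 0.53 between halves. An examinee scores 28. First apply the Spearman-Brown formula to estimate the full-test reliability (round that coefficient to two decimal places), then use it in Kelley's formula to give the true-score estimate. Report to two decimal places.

Spearman-Brown: ρ = 2r/(1 + r) = 2(0.53)/(1 + 0.53) = 1.060/1.53 = 0.6928 → 0.69
T̂ = ρX + (1 − ρ)μ
  = 0.69 × 28 + 0.31 × 19
  = 19.32 + 5.89
  = 25.210
  ≈ 25.21

25.21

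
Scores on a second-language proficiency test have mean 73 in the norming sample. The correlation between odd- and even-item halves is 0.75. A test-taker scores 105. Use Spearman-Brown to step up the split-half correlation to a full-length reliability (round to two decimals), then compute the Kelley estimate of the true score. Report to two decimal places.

100.52

Spearman-Brown: ρ = 2r/(1 + r) = 2(0.75)/(1 + 0.75) = 1.500/1.75 = 0.8571 → 0.86
Kelley's formula gives T̂ = 0.86·105 + 0.14·73 = 90.30 + 10.22 = 100.520.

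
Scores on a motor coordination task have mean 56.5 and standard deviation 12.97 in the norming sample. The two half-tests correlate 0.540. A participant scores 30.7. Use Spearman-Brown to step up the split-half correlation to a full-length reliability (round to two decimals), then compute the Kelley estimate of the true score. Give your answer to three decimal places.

38.440

Spearman-Brown: ρ = 2r/(1 + r) = 2(0.540)/(1 + 0.540) = 1.0800/1.540 = 0.7013 → 0.70
T̂ = 0.70(30.7) + 0.30(56.5) = 21.490 + 16.950 = 38.4400 → 38.440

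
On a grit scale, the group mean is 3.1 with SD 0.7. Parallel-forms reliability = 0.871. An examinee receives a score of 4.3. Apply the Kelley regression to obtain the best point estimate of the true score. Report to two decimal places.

T̂ = ρX + (1 − ρ)μ
  = 0.871 × 4.3 + 0.129 × 3.1
  = 3.7453 + 0.3999
  = 4.145
  ≈ 4.15

4.15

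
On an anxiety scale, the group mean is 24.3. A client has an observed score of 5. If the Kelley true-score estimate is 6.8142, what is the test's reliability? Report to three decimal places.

T̂ = ρX + (1 − ρ)μ  ⇒  T̂ − μ = ρ(X − μ)
ρ = (T̂ − μ)/(X − μ) = (6.8142 − 24.3) / (5 − 24.3) = -17.4858 / -19.3 = 0.90600

0.906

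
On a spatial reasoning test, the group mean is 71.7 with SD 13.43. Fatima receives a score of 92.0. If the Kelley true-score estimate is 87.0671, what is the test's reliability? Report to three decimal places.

T̂ = ρX + (1 − ρ)μ  ⇒  T̂ − μ = ρ(X − μ)
ρ = (T̂ − μ)/(X − μ) = (87.0671 − 71.7) / (92.0 − 71.7) = 15.3671 / 20.3 = 0.75700

0.757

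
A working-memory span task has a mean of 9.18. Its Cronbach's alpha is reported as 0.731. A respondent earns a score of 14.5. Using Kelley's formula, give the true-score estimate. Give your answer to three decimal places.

13.069

T̂ = 0.731(14.5) + 0.269(9.18) = 10.5995 + 2.46942 = 13.0689 → 13.069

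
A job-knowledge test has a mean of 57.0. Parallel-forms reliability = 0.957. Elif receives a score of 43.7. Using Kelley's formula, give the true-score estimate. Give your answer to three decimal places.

44.272

Regress the observed score toward the mean by the unreliability: T̂ = 0.957·43.7 + 0.043·57.0 = 41.8209 + 2.4510 = 44.2719.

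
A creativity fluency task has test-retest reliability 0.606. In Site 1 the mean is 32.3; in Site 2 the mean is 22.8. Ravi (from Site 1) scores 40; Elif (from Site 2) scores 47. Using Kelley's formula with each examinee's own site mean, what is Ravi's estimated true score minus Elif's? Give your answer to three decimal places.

T̂_Ravi = 0.606(40) + 0.394(32.3) = 36.96620
T̂_Elif = 0.606(47) + 0.394(22.8) = 37.46520
Difference = 36.96620 − 37.46520 = -0.49900

-0.499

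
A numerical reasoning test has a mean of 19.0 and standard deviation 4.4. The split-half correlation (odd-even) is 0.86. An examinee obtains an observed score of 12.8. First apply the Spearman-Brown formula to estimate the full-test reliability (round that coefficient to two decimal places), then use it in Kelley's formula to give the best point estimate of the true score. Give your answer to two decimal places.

13.30

Spearman-Brown: ρ = 2r/(1 + r) = 2(0.86)/(1 + 0.86) = 1.720/1.86 = 0.9247 → 0.92
T̂ = 0.92(12.8) + 0.08(19.0) = 11.776 + 1.520 = 13.296 → 13.30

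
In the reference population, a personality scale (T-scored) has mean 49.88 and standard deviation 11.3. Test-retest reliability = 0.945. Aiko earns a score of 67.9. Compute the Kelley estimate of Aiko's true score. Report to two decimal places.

Weight the observed score by reliability and the mean by (1 − reliability): T̂ = 0.945·67.9 + 0.055·49.88 = 64.1655 + 2.74340 = 66.909.

66.91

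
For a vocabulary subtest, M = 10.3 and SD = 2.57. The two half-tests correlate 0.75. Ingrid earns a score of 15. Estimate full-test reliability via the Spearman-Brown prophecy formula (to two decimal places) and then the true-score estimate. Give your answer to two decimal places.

Spearman-Brown: ρ = 2r/(1 + r) = 2(0.75)/(1 + 0.75) = 1.500/1.75 = 0.8571 → 0.86
T̂ = 0.86(15) + 0.14(10.3) = 12.90 + 1.442 = 14.342 → 14.34

14.34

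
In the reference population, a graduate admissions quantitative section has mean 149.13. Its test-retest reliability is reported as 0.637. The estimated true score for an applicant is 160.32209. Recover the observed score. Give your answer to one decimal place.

166.7

T̂ = ρX + (1 − ρ)μ  ⇒  X = (T̂ − (1 − ρ)μ) / ρ
X = (160.32209 − 0.363 × 149.13) / 0.637 = (160.32209 − 54.13419) / 0.637 = 106.18790 / 0.637 = 166.700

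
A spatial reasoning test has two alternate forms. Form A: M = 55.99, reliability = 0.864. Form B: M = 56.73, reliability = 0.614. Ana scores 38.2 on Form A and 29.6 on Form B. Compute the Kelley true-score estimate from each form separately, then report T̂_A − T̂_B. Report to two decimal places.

0.55

T̂_A = 0.864(38.2) + 0.136(55.99) = 40.6194
T̂_B = 0.614(29.6) + 0.386(56.73) = 40.0722
T̂_A − T̂_B = 0.5473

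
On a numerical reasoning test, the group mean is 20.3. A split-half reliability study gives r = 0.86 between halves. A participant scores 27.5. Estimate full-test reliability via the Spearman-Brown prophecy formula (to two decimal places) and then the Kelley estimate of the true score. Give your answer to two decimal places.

26.92

Spearman-Brown: ρ = 2r/(1 + r) = 2(0.86)/(1 + 0.86) = 1.720/1.86 = 0.9247 → 0.92
T̂ = 0.92(27.5) + 0.08(20.3) = 25.300 + 1.624 = 26.924 → 26.92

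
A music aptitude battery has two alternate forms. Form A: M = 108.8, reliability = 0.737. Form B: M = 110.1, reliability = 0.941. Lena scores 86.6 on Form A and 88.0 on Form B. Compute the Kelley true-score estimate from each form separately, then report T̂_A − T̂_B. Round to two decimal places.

3.13

T̂_A = 0.737(86.6) + 0.263(108.8) = 92.4386
T̂_B = 0.941(88.0) + 0.059(110.1) = 89.3039
T̂_A − T̂_B = 3.1347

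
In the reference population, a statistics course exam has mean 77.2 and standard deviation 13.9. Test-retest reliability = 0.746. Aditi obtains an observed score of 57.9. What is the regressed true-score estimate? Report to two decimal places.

T̂ = 0.746(57.9) + 0.254(77.2) = 43.1934 + 19.6088 = 62.802 → 62.80

62.80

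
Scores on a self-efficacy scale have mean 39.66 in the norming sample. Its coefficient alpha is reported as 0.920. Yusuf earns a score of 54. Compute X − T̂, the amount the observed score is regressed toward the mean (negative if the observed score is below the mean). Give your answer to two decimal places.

1.15

Regress the observed score toward the mean by the unreliability: T̂ = 0.920·54 + 0.080·39.66 = 49.680 + 3.17280 = 52.8528.
X − T̂ = 54 − 52.853 = 1.147 → 1.15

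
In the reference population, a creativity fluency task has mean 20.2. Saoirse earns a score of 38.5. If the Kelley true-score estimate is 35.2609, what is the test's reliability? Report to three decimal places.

T̂ = ρX + (1 − ρ)μ  ⇒  T̂ − μ = ρ(X − μ)
ρ = (T̂ − μ)/(X − μ) = (35.2609 − 20.2) / (38.5 − 20.2) = 15.0609 / 18.3 = 0.82300

0.823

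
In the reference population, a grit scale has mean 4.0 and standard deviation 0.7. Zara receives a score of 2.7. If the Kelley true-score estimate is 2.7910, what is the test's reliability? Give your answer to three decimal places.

T̂ = ρX + (1 − ρ)μ  ⇒  T̂ − μ = ρ(X − μ)
ρ = (T̂ − μ)/(X − μ) = (2.7910 − 4.0) / (2.7 − 4.0) = -1.2090 / -1.3 = 0.93000

0.930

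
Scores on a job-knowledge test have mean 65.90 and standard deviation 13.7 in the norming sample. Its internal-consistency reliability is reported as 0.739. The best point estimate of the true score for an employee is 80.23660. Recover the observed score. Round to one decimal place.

T̂ = ρX + (1 − ρ)μ  ⇒  X = (T̂ − (1 − ρ)μ) / ρ
X = (80.23660 − 0.261 × 65.90) / 0.739 = (80.23660 − 17.19990) / 0.739 = 63.03670 / 0.739 = 85.300

85.3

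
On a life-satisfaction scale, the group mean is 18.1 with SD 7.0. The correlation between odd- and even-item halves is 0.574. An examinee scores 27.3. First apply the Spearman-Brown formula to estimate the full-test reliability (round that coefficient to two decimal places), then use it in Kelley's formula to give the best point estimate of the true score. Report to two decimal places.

24.82

Spearman-Brown: ρ = 2r/(1 + r) = 2(0.574)/(1 + 0.574) = 1.1480/1.574 = 0.7294 → 0.73
T̂ = ρX + (1 − ρ)μ
  = 0.73 × 27.3 + 0.27 × 18.1
  = 19.929 + 4.887
  = 24.816
  ≈ 24.82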